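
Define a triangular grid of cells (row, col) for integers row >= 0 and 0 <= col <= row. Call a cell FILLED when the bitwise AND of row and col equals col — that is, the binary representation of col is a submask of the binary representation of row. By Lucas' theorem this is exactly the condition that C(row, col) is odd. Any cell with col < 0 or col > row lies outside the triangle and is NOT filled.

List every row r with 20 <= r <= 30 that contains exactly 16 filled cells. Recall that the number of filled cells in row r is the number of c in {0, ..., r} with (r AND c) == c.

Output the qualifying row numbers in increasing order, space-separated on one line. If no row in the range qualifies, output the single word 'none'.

Row r has 2^popcount(r) filled cells, so we need popcount(r) = log2(16) = 4.
Scan r = 20..30 and keep those with exactly 4 one-bits:
r=20=10100 popcount=2 -> skip
r=21=10101 popcount=3 -> skip
r=22=10110 popcount=3 -> skip
r=23=10111 popcount=4 -> KEEP
r=24=11000 popcount=2 -> skip
r=25=11001 popcount=3 -> skip
r=26=11010 popcount=3 -> skip
r=27=11011 popcount=4 -> KEEP
r=28=11100 popcount=3 -> skip
r=29=11101 popcount=4 -> KEEP
r=30=11110 popcount=4 -> KEEP
Kept rows: 23 27 29 30

Answer: 23 27 29 30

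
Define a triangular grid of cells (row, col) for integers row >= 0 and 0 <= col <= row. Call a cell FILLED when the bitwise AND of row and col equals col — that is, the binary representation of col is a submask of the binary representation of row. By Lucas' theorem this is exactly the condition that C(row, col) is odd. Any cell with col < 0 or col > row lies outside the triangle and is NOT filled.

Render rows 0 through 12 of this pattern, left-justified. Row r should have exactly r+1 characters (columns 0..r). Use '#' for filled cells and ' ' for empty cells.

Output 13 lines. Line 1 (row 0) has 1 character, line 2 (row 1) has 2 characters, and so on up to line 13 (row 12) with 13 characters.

Answer: #
##
# #
####
#   #
##  ##
# # # #
########
#       #
##      ##
# #     # #
####    ####
#   #   #   #

Derivation:
r0=0: #
r1=1: ##
r2=10: # #
r3=11: ####
r4=100: #   #
r5=101: ##  ##
r6=110: # # # #
r7=111: ########
r8=1000: #       #
r9=1001: ##      ##
r10=1010: # #     # #
r11=1011: ####    ####
r12=1100: #   #   #   #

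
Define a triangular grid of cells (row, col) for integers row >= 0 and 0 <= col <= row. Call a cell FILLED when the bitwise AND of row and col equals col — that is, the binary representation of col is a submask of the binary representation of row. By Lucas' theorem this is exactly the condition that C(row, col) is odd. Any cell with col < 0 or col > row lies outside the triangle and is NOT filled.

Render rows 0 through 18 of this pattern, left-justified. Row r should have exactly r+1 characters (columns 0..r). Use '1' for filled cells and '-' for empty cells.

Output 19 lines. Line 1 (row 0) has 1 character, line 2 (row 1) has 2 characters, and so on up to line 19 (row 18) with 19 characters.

r0=0: 1
r1=1: 11
r2=10: 1-1
r3=11: 1111
r4=100: 1---1
r5=101: 11--11
r6=110: 1-1-1-1
r7=111: 11111111
r8=1000: 1-------1
r9=1001: 11------11
r10=1010: 1-1-----1-1
r11=1011: 1111----1111
r12=1100: 1---1---1---1
r13=1101: 11--11--11--11
r14=1110: 1-1-1-1-1-1-1-1
r15=1111: 1111111111111111
r16=10000: 1---------------1
r17=10001: 11--------------11
r18=10010: 1-1-------------1-1

Answer: 1
11
1-1
1111
1---1
11--11
1-1-1-1
11111111
1-------1
11------11
1-1-----1-1
1111----1111
1---1---1---1
11--11--11--11
1-1-1-1-1-1-1-1
1111111111111111
1---------------1
11--------------11
1-1-------------1-1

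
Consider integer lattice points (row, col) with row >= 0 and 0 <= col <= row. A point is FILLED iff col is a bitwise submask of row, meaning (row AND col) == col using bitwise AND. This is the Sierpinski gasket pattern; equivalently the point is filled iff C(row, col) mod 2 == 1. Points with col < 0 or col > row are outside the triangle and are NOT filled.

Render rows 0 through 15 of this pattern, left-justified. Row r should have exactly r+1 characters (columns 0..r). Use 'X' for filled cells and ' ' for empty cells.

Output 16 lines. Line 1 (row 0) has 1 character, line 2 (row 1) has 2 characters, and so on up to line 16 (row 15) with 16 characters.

Answer: X
XX
X X
XXXX
X   X
XX  XX
X X X X
XXXXXXXX
X       X
XX      XX
X X     X X
XXXX    XXXX
X   X   X   X
XX  XX  XX  XX
X X X X X X X X
XXXXXXXXXXXXXXXX

Derivation:
r0=0: X
r1=1: XX
r2=10: X X
r3=11: XXXX
r4=100: X   X
r5=101: XX  XX
r6=110: X X X X
r7=111: XXXXXXXX
r8=1000: X       X
r9=1001: XX      XX
r10=1010: X X     X X
r11=1011: XXXX    XXXX
r12=1100: X   X   X   X
r13=1101: XX  XX  XX  XX
r14=1110: X X X X X X X X
r15=1111: XXXXXXXXXXXXXXXX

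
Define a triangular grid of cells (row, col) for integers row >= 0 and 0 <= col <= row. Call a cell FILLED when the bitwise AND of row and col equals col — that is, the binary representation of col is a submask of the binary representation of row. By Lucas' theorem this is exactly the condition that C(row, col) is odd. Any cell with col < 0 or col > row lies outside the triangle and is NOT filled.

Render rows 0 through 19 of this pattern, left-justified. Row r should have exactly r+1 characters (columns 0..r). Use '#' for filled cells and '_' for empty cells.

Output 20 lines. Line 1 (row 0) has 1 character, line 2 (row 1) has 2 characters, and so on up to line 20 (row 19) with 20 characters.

r0=0: #
r1=1: ##
r2=10: #_#
r3=11: ####
r4=100: #___#
r5=101: ##__##
r6=110: #_#_#_#
r7=111: ########
r8=1000: #_______#
r9=1001: ##______##
r10=1010: #_#_____#_#
r11=1011: ####____####
r12=1100: #___#___#___#
r13=1101: ##__##__##__##
r14=1110: #_#_#_#_#_#_#_#
r15=1111: ################
r16=10000: #_______________#
r17=10001: ##______________##
r18=10010: #_#_____________#_#
r19=10011: ####____________####

Answer: #
##
#_#
####
#___#
##__##
#_#_#_#
########
#_______#
##______##
#_#_____#_#
####____####
#___#___#___#
##__##__##__##
#_#_#_#_#_#_#_#
################
#_______________#
##______________##
#_#_____________#_#
####____________####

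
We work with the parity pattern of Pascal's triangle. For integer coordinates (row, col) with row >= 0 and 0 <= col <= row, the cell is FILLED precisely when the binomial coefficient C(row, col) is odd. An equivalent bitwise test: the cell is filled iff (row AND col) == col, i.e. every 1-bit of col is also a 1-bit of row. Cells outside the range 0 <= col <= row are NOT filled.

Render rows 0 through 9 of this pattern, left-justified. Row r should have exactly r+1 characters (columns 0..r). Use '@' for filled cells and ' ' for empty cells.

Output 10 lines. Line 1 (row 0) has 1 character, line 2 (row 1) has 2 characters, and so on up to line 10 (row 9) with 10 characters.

Answer: @
@@
@ @
@@@@
@   @
@@  @@
@ @ @ @
@@@@@@@@
@       @
@@      @@

Derivation:
r0=0: @
r1=1: @@
r2=10: @ @
r3=11: @@@@
r4=100: @   @
r5=101: @@  @@
r6=110: @ @ @ @
r7=111: @@@@@@@@
r8=1000: @       @
r9=1001: @@      @@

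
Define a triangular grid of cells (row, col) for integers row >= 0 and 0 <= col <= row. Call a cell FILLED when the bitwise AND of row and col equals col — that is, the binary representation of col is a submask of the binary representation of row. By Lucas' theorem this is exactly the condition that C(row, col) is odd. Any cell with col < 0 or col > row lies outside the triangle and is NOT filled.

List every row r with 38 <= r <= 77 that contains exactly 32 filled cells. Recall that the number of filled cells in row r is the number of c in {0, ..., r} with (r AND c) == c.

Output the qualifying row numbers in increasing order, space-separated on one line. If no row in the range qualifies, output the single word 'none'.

Answer: 47 55 59 61 62

Derivation:
Row r has 2^popcount(r) filled cells, so we need popcount(r) = log2(32) = 5.
Scan r = 38..77 and keep those with exactly 5 one-bits:
r=38=100110 popcount=3 -> skip
r=39=100111 popcount=4 -> skip
r=40=101000 popcount=2 -> skip
r=41=101001 popcount=3 -> skip
r=42=101010 popcount=3 -> skip
r=43=101011 popcount=4 -> skip
r=44=101100 popcount=3 -> skip
r=45=101101 popcount=4 -> skip
r=46=101110 popcount=4 -> skip
r=47=101111 popcount=5 -> KEEP
r=48=110000 popcount=2 -> skip
r=49=110001 popcount=3 -> skip
r=50=110010 popcount=3 -> skip
r=51=110011 popcount=4 -> skip
r=52=110100 popcount=3 -> skip
r=53=110101 popcount=4 -> skip
r=54=110110 popcount=4 -> skip
r=55=110111 popcount=5 -> KEEP
r=56=111000 popcount=3 -> skip
r=57=111001 popcount=4 -> skip
r=58=111010 popcount=4 -> skip
r=59=111011 popcount=5 -> KEEP
r=60=111100 popcount=4 -> skip
r=61=111101 popcount=5 -> KEEP
r=62=111110 popcount=5 -> KEEP
r=63=111111 popcount=6 -> skip
r=64=1000000 popcount=1 -> skip
r=65=1000001 popcount=2 -> skip
r=66=1000010 popcount=2 -> skip
r=67=1000011 popcount=3 -> skip
r=68=1000100 popcount=2 -> skip
r=69=1000101 popcount=3 -> skip
r=70=1000110 popcount=3 -> skip
r=71=1000111 popcount=4 -> skip
r=72=1001000 popcount=2 -> skip
r=73=1001001 popcount=3 -> skip
r=74=1001010 popcount=3 -> skip
r=75=1001011 popcount=4 -> skip
r=76=1001100 popcount=3 -> skip
r=77=1001101 popcount=4 -> skip
Kept rows: 47 55 59 61 62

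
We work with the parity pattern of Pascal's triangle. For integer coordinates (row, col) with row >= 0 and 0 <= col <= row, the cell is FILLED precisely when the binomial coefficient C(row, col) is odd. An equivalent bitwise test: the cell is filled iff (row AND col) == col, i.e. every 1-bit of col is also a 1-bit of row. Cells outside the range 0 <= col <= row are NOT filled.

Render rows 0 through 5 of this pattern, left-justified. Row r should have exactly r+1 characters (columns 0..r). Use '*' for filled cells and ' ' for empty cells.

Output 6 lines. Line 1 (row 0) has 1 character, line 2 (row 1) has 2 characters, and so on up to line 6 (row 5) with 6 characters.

r0=0: *
r1=1: **
r2=10: * *
r3=11: ****
r4=100: *   *
r5=101: **  **

Answer: *
**
* *
****
*   *
**  **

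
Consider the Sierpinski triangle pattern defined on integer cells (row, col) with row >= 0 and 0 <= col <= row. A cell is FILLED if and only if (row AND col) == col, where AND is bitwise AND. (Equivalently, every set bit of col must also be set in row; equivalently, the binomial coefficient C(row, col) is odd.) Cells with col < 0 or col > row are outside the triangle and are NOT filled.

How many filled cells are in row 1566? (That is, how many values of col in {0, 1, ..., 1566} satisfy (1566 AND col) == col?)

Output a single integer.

Answer: 64

Derivation:
1566 in binary = 11000011110
popcount(1566) = number of 1-bits in 11000011110 = 6
A col c satisfies (1566 AND c) == c iff every set bit of c is also set in 1566; each of the 6 set bits of 1566 can independently be on or off in c.
count = 2^6 = 64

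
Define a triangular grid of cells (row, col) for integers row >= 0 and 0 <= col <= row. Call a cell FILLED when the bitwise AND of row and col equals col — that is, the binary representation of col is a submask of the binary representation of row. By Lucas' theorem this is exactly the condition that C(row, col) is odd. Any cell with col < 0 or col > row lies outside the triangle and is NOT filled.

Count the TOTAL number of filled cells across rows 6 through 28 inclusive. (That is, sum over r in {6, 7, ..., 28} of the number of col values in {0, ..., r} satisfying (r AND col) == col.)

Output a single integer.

Answer: 164

Derivation:
r6=110 pc2: +4 =4
r7=111 pc3: +8 =12
r8=1000 pc1: +2 =14
r9=1001 pc2: +4 =18
r10=1010 pc2: +4 =22
r11=1011 pc3: +8 =30
r12=1100 pc2: +4 =34
r13=1101 pc3: +8 =42
r14=1110 pc3: +8 =50
r15=1111 pc4: +16 =66
r16=10000 pc1: +2 =68
r17=10001 pc2: +4 =72
r18=10010 pc2: +4 =76
r19=10011 pc3: +8 =84
r20=10100 pc2: +4 =88
r21=10101 pc3: +8 =96
r22=10110 pc3: +8 =104
r23=10111 pc4: +16 =120
r24=11000 pc2: +4 =124
r25=11001 pc3: +8 =132
r26=11010 pc3: +8 =140
r27=11011 pc4: +16 =156
r28=11100 pc3: +8 =164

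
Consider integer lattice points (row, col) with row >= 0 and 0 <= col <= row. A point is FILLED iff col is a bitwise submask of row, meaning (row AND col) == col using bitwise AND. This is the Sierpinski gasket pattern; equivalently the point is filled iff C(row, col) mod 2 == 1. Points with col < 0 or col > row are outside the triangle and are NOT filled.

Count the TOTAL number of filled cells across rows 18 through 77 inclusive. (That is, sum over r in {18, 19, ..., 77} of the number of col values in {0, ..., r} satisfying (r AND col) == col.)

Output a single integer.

Answer: 756

Derivation:
r18=10010 pc2: +4 =4
r19=10011 pc3: +8 =12
r20=10100 pc2: +4 =16
r21=10101 pc3: +8 =24
r22=10110 pc3: +8 =32
r23=10111 pc4: +16 =48
r24=11000 pc2: +4 =52
r25=11001 pc3: +8 =60
r26=11010 pc3: +8 =68
r27=11011 pc4: +16 =84
r28=11100 pc3: +8 =92
r29=11101 pc4: +16 =108
r30=11110 pc4: +16 =124
r31=11111 pc5: +32 =156
r32=100000 pc1: +2 =158
r33=100001 pc2: +4 =162
r34=100010 pc2: +4 =166
r35=100011 pc3: +8 =174
r36=100100 pc2: +4 =178
r37=100101 pc3: +8 =186
r38=100110 pc3: +8 =194
r39=100111 pc4: +16 =210
r40=101000 pc2: +4 =214
r41=101001 pc3: +8 =222
r42=101010 pc3: +8 =230
r43=101011 pc4: +16 =246
r44=101100 pc3: +8 =254
r45=101101 pc4: +16 =270
r46=101110 pc4: +16 =286
r47=101111 pc5: +32 =318
r48=110000 pc2: +4 =322
r49=110001 pc3: +8 =330
r50=110010 pc3: +8 =338
r51=110011 pc4: +16 =354
r52=110100 pc3: +8 =362
r53=110101 pc4: +16 =378
r54=110110 pc4: +16 =394
r55=110111 pc5: +32 =426
r56=111000 pc3: +8 =434
r57=111001 pc4: +16 =450
r58=111010 pc4: +16 =466
r59=111011 pc5: +32 =498
r60=111100 pc4: +16 =514
r61=111101 pc5: +32 =546
r62=111110 pc5: +32 =578
r63=111111 pc6: +64 =642
r64=1000000 pc1: +2 =644
r65=1000001 pc2: +4 =648
r66=1000010 pc2: +4 =652
r67=1000011 pc3: +8 =660
r68=1000100 pc2: +4 =664
r69=1000101 pc3: +8 =672
r70=1000110 pc3: +8 =680
r71=1000111 pc4: +16 =696
r72=1001000 pc2: +4 =700
r73=1001001 pc3: +8 =708
r74=1001010 pc3: +8 =716
r75=1001011 pc4: +16 =732
r76=1001100 pc3: +8 =740
r77=1001101 pc4: +16 =756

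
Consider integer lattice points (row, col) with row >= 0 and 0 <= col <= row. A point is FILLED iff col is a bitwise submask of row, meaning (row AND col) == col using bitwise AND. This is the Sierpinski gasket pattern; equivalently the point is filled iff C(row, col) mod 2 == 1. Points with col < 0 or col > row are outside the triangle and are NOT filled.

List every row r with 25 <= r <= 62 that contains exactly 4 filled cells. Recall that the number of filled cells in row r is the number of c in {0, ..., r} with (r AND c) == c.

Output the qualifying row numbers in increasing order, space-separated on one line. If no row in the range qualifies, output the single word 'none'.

Answer: 33 34 36 40 48

Derivation:
Row r has 2^popcount(r) filled cells, so we need popcount(r) = log2(4) = 2.
Scan r = 25..62 and keep those with exactly 2 one-bits:
r=25=11001 popcount=3 -> skip
r=26=11010 popcount=3 -> skip
r=27=11011 popcount=4 -> skip
r=28=11100 popcount=3 -> skip
r=29=11101 popcount=4 -> skip
r=30=11110 popcount=4 -> skip
r=31=11111 popcount=5 -> skip
r=32=100000 popcount=1 -> skip
r=33=100001 popcount=2 -> KEEP
r=34=100010 popcount=2 -> KEEP
r=35=100011 popcount=3 -> skip
r=36=100100 popcount=2 -> KEEP
r=37=100101 popcount=3 -> skip
r=38=100110 popcount=3 -> skip
r=39=100111 popcount=4 -> skip
r=40=101000 popcount=2 -> KEEP
r=41=101001 popcount=3 -> skip
r=42=101010 popcount=3 -> skip
r=43=101011 popcount=4 -> skip
r=44=101100 popcount=3 -> skip
r=45=101101 popcount=4 -> skip
r=46=101110 popcount=4 -> skip
r=47=101111 popcount=5 -> skip
r=48=110000 popcount=2 -> KEEP
r=49=110001 popcount=3 -> skip
r=50=110010 popcount=3 -> skip
r=51=110011 popcount=4 -> skip
r=52=110100 popcount=3 -> skip
r=53=110101 popcount=4 -> skip
r=54=110110 popcount=4 -> skip
r=55=110111 popcount=5 -> skip
r=56=111000 popcount=3 -> skip
r=57=111001 popcount=4 -> skip
r=58=111010 popcount=4 -> skip
r=59=111011 popcount=5 -> skip
r=60=111100 popcount=4 -> skip
r=61=111101 popcount=5 -> skip
r=62=111110 popcount=5 -> skip
Kept rows: 33 34 36 40 48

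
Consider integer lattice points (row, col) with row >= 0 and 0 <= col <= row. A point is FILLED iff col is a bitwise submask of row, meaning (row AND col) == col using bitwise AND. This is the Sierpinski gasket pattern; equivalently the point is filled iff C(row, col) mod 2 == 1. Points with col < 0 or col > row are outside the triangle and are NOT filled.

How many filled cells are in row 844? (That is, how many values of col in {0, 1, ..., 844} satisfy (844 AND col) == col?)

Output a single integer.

844 in binary = 1101001100
popcount(844) = number of 1-bits in 1101001100 = 5
A col c satisfies (844 AND c) == c iff every set bit of c is also set in 844; each of the 5 set bits of 844 can independently be on or off in c.
count = 2^5 = 32

Answer: 32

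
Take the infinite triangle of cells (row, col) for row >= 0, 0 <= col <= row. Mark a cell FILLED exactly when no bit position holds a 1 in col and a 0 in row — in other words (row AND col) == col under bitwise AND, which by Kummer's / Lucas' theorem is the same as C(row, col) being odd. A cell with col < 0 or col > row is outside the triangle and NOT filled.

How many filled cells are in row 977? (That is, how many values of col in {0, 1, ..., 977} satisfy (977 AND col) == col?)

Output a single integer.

Answer: 64

Derivation:
977 in binary = 1111010001
popcount(977) = number of 1-bits in 1111010001 = 6
A col c satisfies (977 AND c) == c iff every set bit of c is also set in 977; each of the 6 set bits of 977 can independently be on or off in c.
count = 2^6 = 64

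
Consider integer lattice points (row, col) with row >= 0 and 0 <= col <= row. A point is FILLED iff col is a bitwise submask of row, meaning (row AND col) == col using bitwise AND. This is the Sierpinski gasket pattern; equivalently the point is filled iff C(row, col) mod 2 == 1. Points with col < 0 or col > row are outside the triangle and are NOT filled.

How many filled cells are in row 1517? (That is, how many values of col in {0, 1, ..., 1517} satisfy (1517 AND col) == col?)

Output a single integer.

1517 in binary = 10111101101
popcount(1517) = number of 1-bits in 10111101101 = 8
A col c satisfies (1517 AND c) == c iff every set bit of c is also set in 1517; each of the 8 set bits of 1517 can independently be on or off in c.
count = 2^8 = 256

Answer: 256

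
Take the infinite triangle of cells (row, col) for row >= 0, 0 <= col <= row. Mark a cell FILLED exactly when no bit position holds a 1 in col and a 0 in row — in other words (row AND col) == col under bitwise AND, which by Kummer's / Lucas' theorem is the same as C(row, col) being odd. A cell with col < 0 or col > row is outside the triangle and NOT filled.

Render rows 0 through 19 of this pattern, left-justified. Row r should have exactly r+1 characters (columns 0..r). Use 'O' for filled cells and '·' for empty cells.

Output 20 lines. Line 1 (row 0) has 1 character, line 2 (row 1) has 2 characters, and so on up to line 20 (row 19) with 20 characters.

Answer: O
OO
O·O
OOOO
O···O
OO··OO
O·O·O·O
OOOOOOOO
O·······O
OO······OO
O·O·····O·O
OOOO····OOOO
O···O···O···O
OO··OO··OO··OO
O·O·O·O·O·O·O·O
OOOOOOOOOOOOOOOO
O···············O
OO··············OO
O·O·············O·O
OOOO············OOOO

Derivation:
r0=0: O
r1=1: OO
r2=10: O·O
r3=11: OOOO
r4=100: O···O
r5=101: OO··OO
r6=110: O·O·O·O
r7=111: OOOOOOOO
r8=1000: O·······O
r9=1001: OO······OO
r10=1010: O·O·····O·O
r11=1011: OOOO····OOOO
r12=1100: O···O···O···O
r13=1101: OO··OO··OO··OO
r14=1110: O·O·O·O·O·O·O·O
r15=1111: OOOOOOOOOOOOOOOO
r16=10000: O···············O
r17=10001: OO··············OO
r18=10010: O·O·············O·O
r19=10011: OOOO············OOOO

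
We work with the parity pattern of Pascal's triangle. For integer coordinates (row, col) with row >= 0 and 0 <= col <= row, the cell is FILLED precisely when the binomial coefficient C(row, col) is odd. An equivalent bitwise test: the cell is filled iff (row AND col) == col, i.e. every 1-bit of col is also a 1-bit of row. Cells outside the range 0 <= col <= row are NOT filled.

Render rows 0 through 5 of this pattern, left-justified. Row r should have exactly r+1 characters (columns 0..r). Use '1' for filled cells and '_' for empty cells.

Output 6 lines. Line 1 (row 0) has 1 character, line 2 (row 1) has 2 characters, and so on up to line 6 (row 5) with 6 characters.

r0=0: 1
r1=1: 11
r2=10: 1_1
r3=11: 1111
r4=100: 1___1
r5=101: 11__11

Answer: 1
11
1_1
1111
1___1
11__11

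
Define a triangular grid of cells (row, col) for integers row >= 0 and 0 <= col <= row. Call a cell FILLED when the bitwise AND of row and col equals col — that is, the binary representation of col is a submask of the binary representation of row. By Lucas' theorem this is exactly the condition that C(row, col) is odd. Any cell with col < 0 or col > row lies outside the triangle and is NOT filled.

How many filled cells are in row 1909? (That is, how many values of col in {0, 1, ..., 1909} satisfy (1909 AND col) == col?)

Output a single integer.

1909 in binary = 11101110101
popcount(1909) = number of 1-bits in 11101110101 = 8
A col c satisfies (1909 AND c) == c iff every set bit of c is also set in 1909; each of the 8 set bits of 1909 can independently be on or off in c.
count = 2^8 = 256

Answer: 256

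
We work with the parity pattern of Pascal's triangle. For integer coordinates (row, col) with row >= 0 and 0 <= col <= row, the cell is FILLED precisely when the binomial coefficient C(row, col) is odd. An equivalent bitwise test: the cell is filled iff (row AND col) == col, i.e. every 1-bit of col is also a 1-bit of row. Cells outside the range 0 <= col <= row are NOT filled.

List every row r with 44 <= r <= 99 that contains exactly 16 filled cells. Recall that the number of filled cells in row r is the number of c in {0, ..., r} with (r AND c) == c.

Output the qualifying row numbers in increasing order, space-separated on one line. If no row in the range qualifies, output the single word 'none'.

Row r has 2^popcount(r) filled cells, so we need popcount(r) = log2(16) = 4.
Scan r = 44..99 and keep those with exactly 4 one-bits:
r=44=101100 popcount=3 -> skip
r=45=101101 popcount=4 -> KEEP
r=46=101110 popcount=4 -> KEEP
r=47=101111 popcount=5 -> skip
r=48=110000 popcount=2 -> skip
r=49=110001 popcount=3 -> skip
r=50=110010 popcount=3 -> skip
r=51=110011 popcount=4 -> KEEP
r=52=110100 popcount=3 -> skip
r=53=110101 popcount=4 -> KEEP
r=54=110110 popcount=4 -> KEEP
r=55=110111 popcount=5 -> skip
r=56=111000 popcount=3 -> skip
r=57=111001 popcount=4 -> KEEP
r=58=111010 popcount=4 -> KEEP
r=59=111011 popcount=5 -> skip
r=60=111100 popcount=4 -> KEEP
r=61=111101 popcount=5 -> skip
r=62=111110 popcount=5 -> skip
r=63=111111 popcount=6 -> skip
r=64=1000000 popcount=1 -> skip
r=65=1000001 popcount=2 -> skip
r=66=1000010 popcount=2 -> skip
r=67=1000011 popcount=3 -> skip
r=68=1000100 popcount=2 -> skip
r=69=1000101 popcount=3 -> skip
r=70=1000110 popcount=3 -> skip
r=71=1000111 popcount=4 -> KEEP
r=72=1001000 popcount=2 -> skip
r=73=1001001 popcount=3 -> skip
r=74=1001010 popcount=3 -> skip
r=75=1001011 popcount=4 -> KEEP
r=76=1001100 popcount=3 -> skip
r=77=1001101 popcount=4 -> KEEP
r=78=1001110 popcount=4 -> KEEP
r=79=1001111 popcount=5 -> skip
r=80=1010000 popcount=2 -> skip
r=81=1010001 popcount=3 -> skip
r=82=1010010 popcount=3 -> skip
r=83=1010011 popcount=4 -> KEEP
r=84=1010100 popcount=3 -> skip
r=85=1010101 popcount=4 -> KEEP
r=86=1010110 popcount=4 -> KEEP
r=87=1010111 popcount=5 -> skip
r=88=1011000 popcount=3 -> skip
r=89=1011001 popcount=4 -> KEEP
r=90=1011010 popcount=4 -> KEEP
r=91=1011011 popcount=5 -> skip
r=92=1011100 popcount=4 -> KEEP
r=93=1011101 popcount=5 -> skip
r=94=1011110 popcount=5 -> skip
r=95=1011111 popcount=6 -> skip
r=96=1100000 popcount=2 -> skip
r=97=1100001 popcount=3 -> skip
r=98=1100010 popcount=3 -> skip
r=99=1100011 popcount=4 -> KEEP
Kept rows: 45 46 51 53 54 57 58 60 71 75 77 78 83 85 86 89 90 92 99

Answer: 45 46 51 53 54 57 58 60 71 75 77 78 83 85 86 89 90 92 99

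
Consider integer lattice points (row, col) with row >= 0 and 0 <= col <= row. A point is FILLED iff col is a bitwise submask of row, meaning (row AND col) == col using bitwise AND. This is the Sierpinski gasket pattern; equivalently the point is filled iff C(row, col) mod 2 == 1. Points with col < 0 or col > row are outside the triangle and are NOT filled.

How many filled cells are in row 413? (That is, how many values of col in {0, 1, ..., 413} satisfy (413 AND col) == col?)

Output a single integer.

413 in binary = 110011101
popcount(413) = number of 1-bits in 110011101 = 6
A col c satisfies (413 AND c) == c iff every set bit of c is also set in 413; each of the 6 set bits of 413 can independently be on or off in c.
count = 2^6 = 64

Answer: 64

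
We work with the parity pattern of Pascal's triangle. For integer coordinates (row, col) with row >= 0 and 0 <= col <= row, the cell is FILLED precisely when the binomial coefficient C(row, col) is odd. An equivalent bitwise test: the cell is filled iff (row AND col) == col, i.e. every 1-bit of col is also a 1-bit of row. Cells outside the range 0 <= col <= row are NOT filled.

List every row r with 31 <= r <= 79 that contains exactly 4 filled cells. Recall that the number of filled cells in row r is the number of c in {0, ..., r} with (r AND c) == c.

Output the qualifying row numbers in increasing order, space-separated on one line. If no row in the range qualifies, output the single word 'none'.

Answer: 33 34 36 40 48 65 66 68 72

Derivation:
Row r has 2^popcount(r) filled cells, so we need popcount(r) = log2(4) = 2.
Scan r = 31..79 and keep those with exactly 2 one-bits:
r=31=11111 popcount=5 -> skip
r=32=100000 popcount=1 -> skip
r=33=100001 popcount=2 -> KEEP
r=34=100010 popcount=2 -> KEEP
r=35=100011 popcount=3 -> skip
r=36=100100 popcount=2 -> KEEP
r=37=100101 popcount=3 -> skip
r=38=100110 popcount=3 -> skip
r=39=100111 popcount=4 -> skip
r=40=101000 popcount=2 -> KEEP
r=41=101001 popcount=3 -> skip
r=42=101010 popcount=3 -> skip
r=43=101011 popcount=4 -> skip
r=44=101100 popcount=3 -> skip
r=45=101101 popcount=4 -> skip
r=46=101110 popcount=4 -> skip
r=47=101111 popcount=5 -> skip
r=48=110000 popcount=2 -> KEEP
r=49=110001 popcount=3 -> skip
r=50=110010 popcount=3 -> skip
r=51=110011 popcount=4 -> skip
r=52=110100 popcount=3 -> skip
r=53=110101 popcount=4 -> skip
r=54=110110 popcount=4 -> skip
r=55=110111 popcount=5 -> skip
r=56=111000 popcount=3 -> skip
r=57=111001 popcount=4 -> skip
r=58=111010 popcount=4 -> skip
r=59=111011 popcount=5 -> skip
r=60=111100 popcount=4 -> skip
r=61=111101 popcount=5 -> skip
r=62=111110 popcount=5 -> skip
r=63=111111 popcount=6 -> skip
r=64=1000000 popcount=1 -> skip
r=65=1000001 popcount=2 -> KEEP
r=66=1000010 popcount=2 -> KEEP
r=67=1000011 popcount=3 -> skip
r=68=1000100 popcount=2 -> KEEP
r=69=1000101 popcount=3 -> skip
r=70=1000110 popcount=3 -> skip
r=71=1000111 popcount=4 -> skip
r=72=1001000 popcount=2 -> KEEP
r=73=1001001 popcount=3 -> skip
r=74=1001010 popcount=3 -> skip
r=75=1001011 popcount=4 -> skip
r=76=1001100 popcount=3 -> skip
r=77=1001101 popcount=4 -> skip
r=78=1001110 popcount=4 -> skip
r=79=1001111 popcount=5 -> skip
Kept rows: 33 34 36 40 48 65 66 68 72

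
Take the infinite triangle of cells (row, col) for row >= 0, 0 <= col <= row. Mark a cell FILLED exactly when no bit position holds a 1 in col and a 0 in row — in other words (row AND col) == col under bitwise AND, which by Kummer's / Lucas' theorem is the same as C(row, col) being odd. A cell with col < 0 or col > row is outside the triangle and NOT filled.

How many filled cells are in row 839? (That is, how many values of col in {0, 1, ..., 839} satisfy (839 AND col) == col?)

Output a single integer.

Answer: 64

Derivation:
839 in binary = 1101000111
popcount(839) = number of 1-bits in 1101000111 = 6
A col c satisfies (839 AND c) == c iff every set bit of c is also set in 839; each of the 6 set bits of 839 can independently be on or off in c.
count = 2^6 = 64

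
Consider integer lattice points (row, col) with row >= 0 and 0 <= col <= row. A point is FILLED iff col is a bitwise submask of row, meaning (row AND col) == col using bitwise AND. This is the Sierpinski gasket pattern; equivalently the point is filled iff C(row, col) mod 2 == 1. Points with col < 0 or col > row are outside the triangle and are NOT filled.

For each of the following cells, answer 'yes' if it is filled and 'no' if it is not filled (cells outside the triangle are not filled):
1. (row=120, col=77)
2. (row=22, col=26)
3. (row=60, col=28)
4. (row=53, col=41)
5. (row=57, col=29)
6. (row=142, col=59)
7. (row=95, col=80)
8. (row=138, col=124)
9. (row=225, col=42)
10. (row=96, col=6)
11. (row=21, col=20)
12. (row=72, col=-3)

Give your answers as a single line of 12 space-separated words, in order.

Answer: no no yes no no no yes no no no yes no

Derivation:
(120,77): row=0b1111000, col=0b1001101, row AND col = 0b1001000 = 72; 72 != 77 -> empty
(22,26): col outside [0, 22] -> not filled
(60,28): row=0b111100, col=0b11100, row AND col = 0b11100 = 28; 28 == 28 -> filled
(53,41): row=0b110101, col=0b101001, row AND col = 0b100001 = 33; 33 != 41 -> empty
(57,29): row=0b111001, col=0b11101, row AND col = 0b11001 = 25; 25 != 29 -> empty
(142,59): row=0b10001110, col=0b111011, row AND col = 0b1010 = 10; 10 != 59 -> empty
(95,80): row=0b1011111, col=0b1010000, row AND col = 0b1010000 = 80; 80 == 80 -> filled
(138,124): row=0b10001010, col=0b1111100, row AND col = 0b1000 = 8; 8 != 124 -> empty
(225,42): row=0b11100001, col=0b101010, row AND col = 0b100000 = 32; 32 != 42 -> empty
(96,6): row=0b1100000, col=0b110, row AND col = 0b0 = 0; 0 != 6 -> empty
(21,20): row=0b10101, col=0b10100, row AND col = 0b10100 = 20; 20 == 20 -> filled
(72,-3): col outside [0, 72] -> not filled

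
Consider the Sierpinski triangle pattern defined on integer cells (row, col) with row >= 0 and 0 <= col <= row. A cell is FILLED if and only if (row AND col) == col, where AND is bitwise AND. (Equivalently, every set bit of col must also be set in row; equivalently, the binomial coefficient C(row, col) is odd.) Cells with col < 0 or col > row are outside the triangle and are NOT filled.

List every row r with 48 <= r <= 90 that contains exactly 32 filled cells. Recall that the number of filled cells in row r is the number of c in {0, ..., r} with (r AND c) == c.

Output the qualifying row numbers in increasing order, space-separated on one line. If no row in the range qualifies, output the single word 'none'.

Row r has 2^popcount(r) filled cells, so we need popcount(r) = log2(32) = 5.
Scan r = 48..90 and keep those with exactly 5 one-bits:
r=48=110000 popcount=2 -> skip
r=49=110001 popcount=3 -> skip
r=50=110010 popcount=3 -> skip
r=51=110011 popcount=4 -> skip
r=52=110100 popcount=3 -> skip
r=53=110101 popcount=4 -> skip
r=54=110110 popcount=4 -> skip
r=55=110111 popcount=5 -> KEEP
r=56=111000 popcount=3 -> skip
r=57=111001 popcount=4 -> skip
r=58=111010 popcount=4 -> skip
r=59=111011 popcount=5 -> KEEP
r=60=111100 popcount=4 -> skip
r=61=111101 popcount=5 -> KEEP
r=62=111110 popcount=5 -> KEEP
r=63=111111 popcount=6 -> skip
r=64=1000000 popcount=1 -> skip
r=65=1000001 popcount=2 -> skip
r=66=1000010 popcount=2 -> skip
r=67=1000011 popcount=3 -> skip
r=68=1000100 popcount=2 -> skip
r=69=1000101 popcount=3 -> skip
r=70=1000110 popcount=3 -> skip
r=71=1000111 popcount=4 -> skip
r=72=1001000 popcount=2 -> skip
r=73=1001001 popcount=3 -> skip
r=74=1001010 popcount=3 -> skip
r=75=1001011 popcount=4 -> skip
r=76=1001100 popcount=3 -> skip
r=77=1001101 popcount=4 -> skip
r=78=1001110 popcount=4 -> skip
r=79=1001111 popcount=5 -> KEEP
r=80=1010000 popcount=2 -> skip
r=81=1010001 popcount=3 -> skip
r=82=1010010 popcount=3 -> skip
r=83=1010011 popcount=4 -> skip
r=84=1010100 popcount=3 -> skip
r=85=1010101 popcount=4 -> skip
r=86=1010110 popcount=4 -> skip
r=87=1010111 popcount=5 -> KEEP
r=88=1011000 popcount=3 -> skip
r=89=1011001 popcount=4 -> skip
r=90=1011010 popcount=4 -> skip
Kept rows: 55 59 61 62 79 87

Answer: 55 59 61 62 79 87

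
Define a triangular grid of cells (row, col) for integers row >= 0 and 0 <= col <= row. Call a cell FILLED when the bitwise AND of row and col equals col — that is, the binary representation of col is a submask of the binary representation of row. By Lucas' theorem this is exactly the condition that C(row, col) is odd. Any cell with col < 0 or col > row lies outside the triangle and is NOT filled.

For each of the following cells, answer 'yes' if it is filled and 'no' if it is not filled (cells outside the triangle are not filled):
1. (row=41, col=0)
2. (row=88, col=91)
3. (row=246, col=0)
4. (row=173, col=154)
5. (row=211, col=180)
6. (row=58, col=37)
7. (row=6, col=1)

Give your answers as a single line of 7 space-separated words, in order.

Answer: yes no yes no no no no

Derivation:
(41,0): row=0b101001, col=0b0, row AND col = 0b0 = 0; 0 == 0 -> filled
(88,91): col outside [0, 88] -> not filled
(246,0): row=0b11110110, col=0b0, row AND col = 0b0 = 0; 0 == 0 -> filled
(173,154): row=0b10101101, col=0b10011010, row AND col = 0b10001000 = 136; 136 != 154 -> empty
(211,180): row=0b11010011, col=0b10110100, row AND col = 0b10010000 = 144; 144 != 180 -> empty
(58,37): row=0b111010, col=0b100101, row AND col = 0b100000 = 32; 32 != 37 -> empty
(6,1): row=0b110, col=0b1, row AND col = 0b0 = 0; 0 != 1 -> empty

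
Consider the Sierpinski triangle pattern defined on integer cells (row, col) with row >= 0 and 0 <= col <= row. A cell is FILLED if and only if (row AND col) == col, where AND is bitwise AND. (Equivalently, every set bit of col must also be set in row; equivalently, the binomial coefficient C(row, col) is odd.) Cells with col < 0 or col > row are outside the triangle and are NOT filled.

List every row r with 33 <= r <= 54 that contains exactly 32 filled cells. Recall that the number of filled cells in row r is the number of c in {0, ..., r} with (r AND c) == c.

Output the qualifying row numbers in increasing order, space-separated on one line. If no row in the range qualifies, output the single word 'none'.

Answer: 47

Derivation:
Row r has 2^popcount(r) filled cells, so we need popcount(r) = log2(32) = 5.
Scan r = 33..54 and keep those with exactly 5 one-bits:
r=33=100001 popcount=2 -> skip
r=34=100010 popcount=2 -> skip
r=35=100011 popcount=3 -> skip
r=36=100100 popcount=2 -> skip
r=37=100101 popcount=3 -> skip
r=38=100110 popcount=3 -> skip
r=39=100111 popcount=4 -> skip
r=40=101000 popcount=2 -> skip
r=41=101001 popcount=3 -> skip
r=42=101010 popcount=3 -> skip
r=43=101011 popcount=4 -> skip
r=44=101100 popcount=3 -> skip
r=45=101101 popcount=4 -> skip
r=46=101110 popcount=4 -> skip
r=47=101111 popcount=5 -> KEEP
r=48=110000 popcount=2 -> skip
r=49=110001 popcount=3 -> skip
r=50=110010 popcount=3 -> skip
r=51=110011 popcount=4 -> skip
r=52=110100 popcount=3 -> skip
r=53=110101 popcount=4 -> skip
r=54=110110 popcount=4 -> skip
Kept rows: 47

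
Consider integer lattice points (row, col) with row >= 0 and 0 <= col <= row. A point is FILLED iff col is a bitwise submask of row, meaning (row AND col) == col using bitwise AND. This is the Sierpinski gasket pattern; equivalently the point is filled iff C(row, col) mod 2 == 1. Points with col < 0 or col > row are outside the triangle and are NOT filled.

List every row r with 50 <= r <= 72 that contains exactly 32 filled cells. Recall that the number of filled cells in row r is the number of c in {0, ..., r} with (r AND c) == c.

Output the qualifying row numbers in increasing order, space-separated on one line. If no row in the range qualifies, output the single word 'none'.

Row r has 2^popcount(r) filled cells, so we need popcount(r) = log2(32) = 5.
Scan r = 50..72 and keep those with exactly 5 one-bits:
r=50=110010 popcount=3 -> skip
r=51=110011 popcount=4 -> skip
r=52=110100 popcount=3 -> skip
r=53=110101 popcount=4 -> skip
r=54=110110 popcount=4 -> skip
r=55=110111 popcount=5 -> KEEP
r=56=111000 popcount=3 -> skip
r=57=111001 popcount=4 -> skip
r=58=111010 popcount=4 -> skip
r=59=111011 popcount=5 -> KEEP
r=60=111100 popcount=4 -> skip
r=61=111101 popcount=5 -> KEEP
r=62=111110 popcount=5 -> KEEP
r=63=111111 popcount=6 -> skip
r=64=1000000 popcount=1 -> skip
r=65=1000001 popcount=2 -> skip
r=66=1000010 popcount=2 -> skip
r=67=1000011 popcount=3 -> skip
r=68=1000100 popcount=2 -> skip
r=69=1000101 popcount=3 -> skip
r=70=1000110 popcount=3 -> skip
r=71=1000111 popcount=4 -> skip
r=72=1001000 popcount=2 -> skip
Kept rows: 55 59 61 62

Answer: 55 59 61 62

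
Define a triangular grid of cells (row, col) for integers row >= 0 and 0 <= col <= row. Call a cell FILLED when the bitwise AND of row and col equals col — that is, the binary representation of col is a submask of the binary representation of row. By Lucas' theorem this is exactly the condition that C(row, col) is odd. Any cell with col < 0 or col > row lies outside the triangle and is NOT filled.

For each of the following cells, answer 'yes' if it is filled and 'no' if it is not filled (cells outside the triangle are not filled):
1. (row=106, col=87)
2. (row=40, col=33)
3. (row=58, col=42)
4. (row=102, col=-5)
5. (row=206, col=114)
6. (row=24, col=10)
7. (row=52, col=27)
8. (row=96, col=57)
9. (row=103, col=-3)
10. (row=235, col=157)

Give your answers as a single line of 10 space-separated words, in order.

Answer: no no yes no no no no no no no

Derivation:
(106,87): row=0b1101010, col=0b1010111, row AND col = 0b1000010 = 66; 66 != 87 -> empty
(40,33): row=0b101000, col=0b100001, row AND col = 0b100000 = 32; 32 != 33 -> empty
(58,42): row=0b111010, col=0b101010, row AND col = 0b101010 = 42; 42 == 42 -> filled
(102,-5): col outside [0, 102] -> not filled
(206,114): row=0b11001110, col=0b1110010, row AND col = 0b1000010 = 66; 66 != 114 -> empty
(24,10): row=0b11000, col=0b1010, row AND col = 0b1000 = 8; 8 != 10 -> empty
(52,27): row=0b110100, col=0b11011, row AND col = 0b10000 = 16; 16 != 27 -> empty
(96,57): row=0b1100000, col=0b111001, row AND col = 0b100000 = 32; 32 != 57 -> empty
(103,-3): col outside [0, 103] -> not filled
(235,157): row=0b11101011, col=0b10011101, row AND col = 0b10001001 = 137; 137 != 157 -> empty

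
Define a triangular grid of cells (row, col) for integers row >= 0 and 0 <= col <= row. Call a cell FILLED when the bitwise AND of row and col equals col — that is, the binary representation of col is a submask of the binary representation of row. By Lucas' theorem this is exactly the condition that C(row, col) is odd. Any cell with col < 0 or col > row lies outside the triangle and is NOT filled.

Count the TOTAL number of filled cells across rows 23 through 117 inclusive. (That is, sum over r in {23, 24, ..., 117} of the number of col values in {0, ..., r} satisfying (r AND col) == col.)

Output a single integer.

r23=10111 pc4: +16 =16
r24=11000 pc2: +4 =20
r25=11001 pc3: +8 =28
r26=11010 pc3: +8 =36
r27=11011 pc4: +16 =52
r28=11100 pc3: +8 =60
r29=11101 pc4: +16 =76
r30=11110 pc4: +16 =92
r31=11111 pc5: +32 =124
r32=100000 pc1: +2 =126
r33=100001 pc2: +4 =130
r34=100010 pc2: +4 =134
r35=100011 pc3: +8 =142
r36=100100 pc2: +4 =146
r37=100101 pc3: +8 =154
r38=100110 pc3: +8 =162
r39=100111 pc4: +16 =178
r40=101000 pc2: +4 =182
r41=101001 pc3: +8 =190
r42=101010 pc3: +8 =198
r43=101011 pc4: +16 =214
r44=101100 pc3: +8 =222
r45=101101 pc4: +16 =238
r46=101110 pc4: +16 =254
r47=101111 pc5: +32 =286
r48=110000 pc2: +4 =290
r49=110001 pc3: +8 =298
r50=110010 pc3: +8 =306
r51=110011 pc4: +16 =322
r52=110100 pc3: +8 =330
r53=110101 pc4: +16 =346
r54=110110 pc4: +16 =362
r55=110111 pc5: +32 =394
r56=111000 pc3: +8 =402
r57=111001 pc4: +16 =418
r58=111010 pc4: +16 =434
r59=111011 pc5: +32 =466
r60=111100 pc4: +16 =482
r61=111101 pc5: +32 =514
r62=111110 pc5: +32 =546
r63=111111 pc6: +64 =610
r64=1000000 pc1: +2 =612
r65=1000001 pc2: +4 =616
r66=1000010 pc2: +4 =620
r67=1000011 pc3: +8 =628
r68=1000100 pc2: +4 =632
r69=1000101 pc3: +8 =640
r70=1000110 pc3: +8 =648
r71=1000111 pc4: +16 =664
r72=1001000 pc2: +4 =668
r73=1001001 pc3: +8 =676
r74=1001010 pc3: +8 =684
r75=1001011 pc4: +16 =700
r76=1001100 pc3: +8 =708
r77=1001101 pc4: +16 =724
r78=1001110 pc4: +16 =740
r79=1001111 pc5: +32 =772
r80=1010000 pc2: +4 =776
r81=1010001 pc3: +8 =784
r82=1010010 pc3: +8 =792
r83=1010011 pc4: +16 =808
r84=1010100 pc3: +8 =816
r85=1010101 pc4: +16 =832
r86=1010110 pc4: +16 =848
r87=1010111 pc5: +32 =880
r88=1011000 pc3: +8 =888
r89=1011001 pc4: +16 =904
r90=1011010 pc4: +16 =920
r91=1011011 pc5: +32 =952
r92=1011100 pc4: +16 =968
r93=1011101 pc5: +32 =1000
r94=1011110 pc5: +32 =1032
r95=1011111 pc6: +64 =1096
r96=1100000 pc2: +4 =1100
r97=1100001 pc3: +8 =1108
r98=1100010 pc3: +8 =1116
r99=1100011 pc4: +16 =1132
r100=1100100 pc3: +8 =1140
r101=1100101 pc4: +16 =1156
r102=1100110 pc4: +16 =1172
r103=1100111 pc5: +32 =1204
r104=1101000 pc3: +8 =1212
r105=1101001 pc4: +16 =1228
r106=1101010 pc4: +16 =1244
r107=1101011 pc5: +32 =1276
r108=1101100 pc4: +16 =1292
r109=1101101 pc5: +32 =1324
r110=1101110 pc5: +32 =1356
r111=1101111 pc6: +64 =1420
r112=1110000 pc3: +8 =1428
r113=1110001 pc4: +16 =1444
r114=1110010 pc4: +16 =1460
r115=1110011 pc5: +32 =1492
r116=1110100 pc4: +16 =1508
r117=1110101 pc5: +32 =1540

Answer: 1540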